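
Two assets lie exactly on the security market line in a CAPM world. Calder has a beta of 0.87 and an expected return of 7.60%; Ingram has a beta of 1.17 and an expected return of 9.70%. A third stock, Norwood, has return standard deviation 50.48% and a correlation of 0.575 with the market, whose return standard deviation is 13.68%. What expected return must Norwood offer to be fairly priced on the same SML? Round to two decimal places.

16.36%

MRP = (9.70% − 7.60%) / (1.17 − 0.87) = 7.0000%
R_f = 7.60% − 0.87 × 7.0000% = 1.5100%
β_Norwood = ρ·σ_i/σ_m = 0.575 × 50.48 / 13.68 = 2.1218
E(R_Norwood) = R_f + β × MRP = 1.5100% + 2.1218 × 7.0000% = 16.36%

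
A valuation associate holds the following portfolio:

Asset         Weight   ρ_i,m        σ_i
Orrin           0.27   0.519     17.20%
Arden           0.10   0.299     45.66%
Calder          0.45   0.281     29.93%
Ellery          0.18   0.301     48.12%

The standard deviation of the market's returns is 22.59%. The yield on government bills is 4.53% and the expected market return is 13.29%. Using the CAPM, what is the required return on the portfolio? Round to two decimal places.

β_Orrin = 0.519 × 17.20% / 22.59% = 0.3952
β_Arden = 0.299 × 45.66% / 22.59% = 0.6044
β_Calder = 0.281 × 29.93% / 22.59% = 0.3723
β_Ellery = 0.301 × 48.12% / 22.59% = 0.6412
β_P = Σ w_i β_i = 0.27×0.3952 + 0.10×0.6044 + 0.45×0.3723 + 0.18×0.6412 = 0.4501
MRP = 13.29% − 4.53% = 8.76%
E(R_P) = R_f + β_P × MRP = 4.53% + 0.4501 × 8.76% = 8.47%

8.47%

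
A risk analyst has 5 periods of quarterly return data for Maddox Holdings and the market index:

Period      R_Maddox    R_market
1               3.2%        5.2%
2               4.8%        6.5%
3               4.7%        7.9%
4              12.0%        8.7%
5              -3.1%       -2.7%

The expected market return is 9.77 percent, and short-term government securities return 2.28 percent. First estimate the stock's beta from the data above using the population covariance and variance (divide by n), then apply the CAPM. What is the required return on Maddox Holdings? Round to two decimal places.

Mean R_i = (3.2 + 4.8 + 4.7 + 12.0 − 3.1) / 5 = 4.3200%
Mean R_m = (5.2 + 6.5 + 7.9 + 8.7 − 2.7) / 5 = 5.1200%
Σ(R_i − R̄_i)(R_m − R̄_m) = 87.1480  ⇒  Cov = 87.1480 / 5 = 17.4296
Σ(R_m − R̄_m)² = 83.6080  ⇒  Var(R_m) = 83.6080 / 5 = 16.7216
β = Cov / Var(R_m) = 17.4296 / 16.7216 = 1.0423
MRP = 9.77% − 2.28% = 7.49%
E(R) = R_f + β × MRP = 2.28% + 1.0423 × 7.49% = 10.09%

10.09%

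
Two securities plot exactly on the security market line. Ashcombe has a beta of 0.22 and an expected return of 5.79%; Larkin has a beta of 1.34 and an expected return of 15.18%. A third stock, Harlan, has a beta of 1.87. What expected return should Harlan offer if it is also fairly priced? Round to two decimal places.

19.62%

MRP (SML slope) = (15.18% − 5.79%) / (1.34 − 0.22) = 9.39% / 1.12 = 8.3839%
R_f (intercept) = 5.79% − 0.22 × 8.3839% = 3.9455%
E(R_Harlan) = R_f + β × MRP = 3.9455% + 1.87 × 8.3839% = 19.62%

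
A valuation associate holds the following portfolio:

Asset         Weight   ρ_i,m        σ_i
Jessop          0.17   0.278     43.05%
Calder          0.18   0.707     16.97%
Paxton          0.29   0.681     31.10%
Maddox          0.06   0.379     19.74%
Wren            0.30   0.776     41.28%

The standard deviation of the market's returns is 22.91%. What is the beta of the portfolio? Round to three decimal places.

β_Jessop = 0.278 × 43.05% / 22.91% = 0.5224
β_Calder = 0.707 × 16.97% / 22.91% = 0.5237
β_Paxton = 0.681 × 31.10% / 22.91% = 0.9244
β_Maddox = 0.379 × 19.74% / 22.91% = 0.3266
β_Wren = 0.776 × 41.28% / 22.91% = 1.3982
β_P = Σ w_i β_i = 0.17×0.5224 + 0.18×0.5237 + 0.29×0.9244 + 0.06×0.3266 + 0.30×1.3982 = 0.8902

0.890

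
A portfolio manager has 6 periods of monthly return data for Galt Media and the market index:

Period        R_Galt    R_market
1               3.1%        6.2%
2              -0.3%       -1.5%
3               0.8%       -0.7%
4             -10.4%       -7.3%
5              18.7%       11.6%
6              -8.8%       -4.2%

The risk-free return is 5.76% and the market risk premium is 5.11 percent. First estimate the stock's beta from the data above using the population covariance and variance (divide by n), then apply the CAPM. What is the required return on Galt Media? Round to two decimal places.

13.03%

Mean R_i = (3.1 − 0.3 + 0.8 − 10.4 + 18.7 − 8.8) / 6 = 0.5167%
Mean R_m = (6.2 − 1.5 − 0.7 − 7.3 + 11.6 − 4.2) / 6 = 0.6833%
Σ(R_i − R̄_i)(R_m − R̄_m) = 346.7917  ⇒  Cov = 346.7917 / 6 = 57.7986
Σ(R_m − R̄_m)² = 243.8683  ⇒  Var(R_m) = 243.8683 / 6 = 40.6447
β = Cov / Var(R_m) = 57.7986 / 40.6447 = 1.4220
E(R) = R_f + β × MRP = 5.76% + 1.4220 × 5.11% = 13.03%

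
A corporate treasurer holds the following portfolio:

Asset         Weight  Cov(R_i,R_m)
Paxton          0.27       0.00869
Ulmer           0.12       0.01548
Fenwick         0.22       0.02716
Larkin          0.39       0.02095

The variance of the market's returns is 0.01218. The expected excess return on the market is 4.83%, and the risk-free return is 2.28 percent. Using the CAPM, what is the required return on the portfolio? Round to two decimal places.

β_Paxton = 0.00869 / 0.01218 = 0.7135
β_Ulmer = 0.01548 / 0.01218 = 1.2709
β_Fenwick = 0.02716 / 0.01218 = 2.2299
β_Larkin = 0.02095 / 0.01218 = 1.7200
β_P = Σ w_i β_i = 0.27×0.7135 + 0.12×1.2709 + 0.22×2.2299 + 0.39×1.7200 = 1.5065
E(R_P) = R_f + β_P × MRP = 2.28% + 1.5065 × 4.83% = 9.56%

9.56%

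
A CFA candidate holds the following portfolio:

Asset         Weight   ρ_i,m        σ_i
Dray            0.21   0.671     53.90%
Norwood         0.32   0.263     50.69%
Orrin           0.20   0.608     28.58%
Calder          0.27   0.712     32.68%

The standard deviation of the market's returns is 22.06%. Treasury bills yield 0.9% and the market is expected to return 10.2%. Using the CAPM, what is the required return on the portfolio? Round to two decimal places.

10.01%

β_Dray = 0.671 × 53.90% / 22.06% = 1.6395
β_Norwood = 0.263 × 50.69% / 22.06% = 0.6043
β_Orrin = 0.608 × 28.58% / 22.06% = 0.7877
β_Calder = 0.712 × 32.68% / 22.06% = 1.0548
β_P = Σ w_i β_i = 0.21×1.6395 + 0.32×0.6043 + 0.20×0.7877 + 0.27×1.0548 = 0.9800
MRP = 10.2% − 0.9% = 9.30%
E(R_P) = R_f + β_P × MRP = 0.9% + 0.9800 × 9.3% = 10.01%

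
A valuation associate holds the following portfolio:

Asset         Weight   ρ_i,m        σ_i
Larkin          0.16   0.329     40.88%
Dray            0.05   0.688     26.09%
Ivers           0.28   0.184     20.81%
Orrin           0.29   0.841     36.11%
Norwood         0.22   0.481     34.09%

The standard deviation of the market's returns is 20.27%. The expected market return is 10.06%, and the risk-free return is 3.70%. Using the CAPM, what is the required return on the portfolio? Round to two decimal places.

8.89%

β_Larkin = 0.329 × 40.88% / 20.27% = 0.6635
β_Dray = 0.688 × 26.09% / 20.27% = 0.8855
β_Ivers = 0.184 × 20.81% / 20.27% = 0.1889
β_Orrin = 0.841 × 36.11% / 20.27% = 1.4982
β_Norwood = 0.481 × 34.09% / 20.27% = 0.8089
β_P = Σ w_i β_i = 0.16×0.6635 + 0.05×0.8855 + 0.28×0.1889 + 0.29×1.4982 + 0.22×0.8089 = 0.8158
MRP = 10.06% − 3.70% = 6.36%
E(R_P) = R_f + β_P × MRP = 3.70% + 0.8158 × 6.36% = 8.89%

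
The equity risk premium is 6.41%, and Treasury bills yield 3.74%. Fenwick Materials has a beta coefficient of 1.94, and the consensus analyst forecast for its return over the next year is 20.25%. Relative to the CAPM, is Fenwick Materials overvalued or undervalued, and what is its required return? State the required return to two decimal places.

Required return = R_f + β·MRP = 3.74% + 1.94 × 6.41% = 16.18%
Forecast 20.25% > required 16.18% → the stock plots above the SML → undervalued.

Undervalued; required return 16.18%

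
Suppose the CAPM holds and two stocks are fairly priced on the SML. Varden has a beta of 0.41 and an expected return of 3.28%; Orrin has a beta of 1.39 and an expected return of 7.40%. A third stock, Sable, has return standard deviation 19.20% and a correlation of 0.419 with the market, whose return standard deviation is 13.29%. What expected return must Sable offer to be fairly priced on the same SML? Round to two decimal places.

4.10%

MRP = (7.40% − 3.28%) / (1.39 − 0.41) = 4.2041%
R_f = 3.28% − 0.41 × 4.2041% = 1.5563%
β_Sable = ρ·σ_i/σ_m = 0.419 × 19.20 / 13.29 = 0.6053
E(R_Sable) = R_f + β × MRP = 1.5563% + 0.6053 × 4.2041% = 4.10%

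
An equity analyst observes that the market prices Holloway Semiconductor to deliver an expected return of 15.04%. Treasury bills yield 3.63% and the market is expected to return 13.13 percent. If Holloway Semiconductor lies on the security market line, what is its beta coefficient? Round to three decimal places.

MRP = 13.13% − 3.63% = 9.50%
β = (E(R) − R_f) / MRP = (15.04% − 3.63%) / 9.50% = 11.41% / 9.50% = 1.201

1.201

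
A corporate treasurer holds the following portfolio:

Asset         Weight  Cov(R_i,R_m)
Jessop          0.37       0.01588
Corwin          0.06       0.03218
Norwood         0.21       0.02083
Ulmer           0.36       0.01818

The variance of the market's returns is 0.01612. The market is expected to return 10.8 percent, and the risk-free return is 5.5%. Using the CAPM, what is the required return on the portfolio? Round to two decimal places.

β_Jessop = 0.01588 / 0.01612 = 0.9851
β_Corwin = 0.03218 / 0.01612 = 1.9963
β_Norwood = 0.02083 / 0.01612 = 1.2922
β_Ulmer = 0.01818 / 0.01612 = 1.1278
β_P = Σ w_i β_i = 0.37×0.9851 + 0.06×1.9963 + 0.21×1.2922 + 0.36×1.1278 = 1.1616
MRP = 10.8% − 5.5% = 5.30%
E(R_P) = R_f + β_P × MRP = 5.5% + 1.1616 × 5.3% = 11.66%

11.66%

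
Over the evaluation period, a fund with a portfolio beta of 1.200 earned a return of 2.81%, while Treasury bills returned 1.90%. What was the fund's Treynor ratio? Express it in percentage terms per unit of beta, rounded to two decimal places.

Treynor = (R_P − R_f) / β_P = (2.81% − 1.90%) / 1.2000 = 0.91% / 1.2000 = 0.76%

0.76%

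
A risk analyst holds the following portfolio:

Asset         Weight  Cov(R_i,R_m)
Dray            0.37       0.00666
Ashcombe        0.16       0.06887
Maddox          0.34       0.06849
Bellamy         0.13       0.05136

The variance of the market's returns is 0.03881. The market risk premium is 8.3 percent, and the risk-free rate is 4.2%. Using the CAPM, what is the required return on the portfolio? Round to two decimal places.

β_Dray = 0.00666 / 0.03881 = 0.1716
β_Ashcombe = 0.06887 / 0.03881 = 1.7745
β_Maddox = 0.06849 / 0.03881 = 1.7648
β_Bellamy = 0.05136 / 0.03881 = 1.3234
β_P = Σ w_i β_i = 0.37×0.1716 + 0.16×1.7745 + 0.34×1.7648 + 0.13×1.3234 = 1.1195
E(R_P) = R_f + β_P × MRP = 4.2% + 1.1195 × 8.3% = 13.49%

13.49%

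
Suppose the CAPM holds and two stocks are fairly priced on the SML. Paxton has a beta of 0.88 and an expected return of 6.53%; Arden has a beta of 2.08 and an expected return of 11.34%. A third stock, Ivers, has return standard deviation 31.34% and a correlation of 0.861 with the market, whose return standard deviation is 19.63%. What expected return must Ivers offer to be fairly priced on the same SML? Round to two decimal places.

8.51%

MRP = (11.34% − 6.53%) / (2.08 − 0.88) = 4.0083%
R_f = 6.53% − 0.88 × 4.0083% = 3.0027%
β_Ivers = ρ·σ_i/σ_m = 0.861 × 31.34 / 19.63 = 1.3746
E(R_Ivers) = R_f + β × MRP = 3.0027% + 1.3746 × 4.0083% = 8.51%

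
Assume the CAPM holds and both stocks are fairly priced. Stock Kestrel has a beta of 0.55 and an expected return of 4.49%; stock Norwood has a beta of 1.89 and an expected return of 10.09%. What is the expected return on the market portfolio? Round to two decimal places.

Both satisfy E(R) = R_f + β·MRP, so the slope of the SML is
MRP = (10.09% − 4.49%) / (1.89 − 0.55) = 5.60% / 1.34 = 4.1791%
R_f = E(R_Kestrel) − β_Kestrel·MRP = 4.49% − 0.55 × 4.1791% = 2.1915%
E(R_m) = R_f + MRP = 2.1915% + 4.1791% = 6.37%

6.37%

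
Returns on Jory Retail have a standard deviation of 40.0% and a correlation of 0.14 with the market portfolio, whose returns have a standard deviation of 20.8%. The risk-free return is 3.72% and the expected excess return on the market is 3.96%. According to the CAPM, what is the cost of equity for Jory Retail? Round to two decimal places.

4.79%

β = ρ × σ_i / σ_m = 0.14 × 40.0% / 20.8% = 0.2692
E(R) = 3.72% + 0.2692 × 3.96% = 4.79%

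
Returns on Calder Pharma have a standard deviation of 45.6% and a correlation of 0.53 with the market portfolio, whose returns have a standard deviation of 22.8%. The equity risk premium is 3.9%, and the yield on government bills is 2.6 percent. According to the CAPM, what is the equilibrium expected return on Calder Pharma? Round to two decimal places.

6.73%

β = ρ × σ_i / σ_m = 0.53 × 45.6% / 22.8% = 1.0600
E(R) = 2.6% + 1.0600 × 3.9% = 6.73%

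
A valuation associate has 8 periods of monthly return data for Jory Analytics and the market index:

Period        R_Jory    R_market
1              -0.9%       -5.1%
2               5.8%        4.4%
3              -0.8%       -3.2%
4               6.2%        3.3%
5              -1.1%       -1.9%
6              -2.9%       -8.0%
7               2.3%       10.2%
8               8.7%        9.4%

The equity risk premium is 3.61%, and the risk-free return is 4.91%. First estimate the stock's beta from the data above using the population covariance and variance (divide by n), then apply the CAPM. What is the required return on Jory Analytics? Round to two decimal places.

Mean R_i = (-0.9 + 5.8 − 0.8 + 6.2 − 1.1 − 2.9 + 2.3 + 8.7) / 8 = 2.1625%
Mean R_m = (-5.1 + 4.4 − 3.2 + 3.3 − 1.9 − 8.0 + 10.2 + 9.4) / 8 = 1.1375%
Σ(R_i − R̄_i)(R_m − R̄_m) = 163.9813  ⇒  Cov = 163.9813 / 8 = 20.4977
Σ(R_m − R̄_m)² = 316.1588  ⇒  Var(R_m) = 316.1588 / 8 = 39.5199
β = Cov / Var(R_m) = 20.4977 / 39.5199 = 0.5187
E(R) = R_f + β × MRP = 4.91% + 0.5187 × 3.61% = 6.78%

6.78%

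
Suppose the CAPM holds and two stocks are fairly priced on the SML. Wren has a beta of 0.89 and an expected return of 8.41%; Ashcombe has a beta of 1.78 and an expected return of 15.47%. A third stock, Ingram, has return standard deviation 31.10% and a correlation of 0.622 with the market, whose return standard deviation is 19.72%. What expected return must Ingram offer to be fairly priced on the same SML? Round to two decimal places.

MRP = (15.47% − 8.41%) / (1.78 − 0.89) = 7.9326%
R_f = 8.41% − 0.89 × 7.9326% = 1.3500%
β_Ingram = ρ·σ_i/σ_m = 0.622 × 31.10 / 19.72 = 0.9809
E(R_Ingram) = R_f + β × MRP = 1.3500% + 0.9809 × 7.9326% = 9.13%

9.13%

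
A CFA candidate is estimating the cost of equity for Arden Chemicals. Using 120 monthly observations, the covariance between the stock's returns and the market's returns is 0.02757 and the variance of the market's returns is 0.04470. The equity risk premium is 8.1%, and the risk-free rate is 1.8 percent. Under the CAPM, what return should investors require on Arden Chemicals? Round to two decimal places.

β = Cov(R_i, R_m) / Var(R_m) = 0.02757 / 0.04470 = 0.6168
E(R) = R_f + β × MRP = 1.8% + 0.6168 × 8.1% = 6.80%

6.80%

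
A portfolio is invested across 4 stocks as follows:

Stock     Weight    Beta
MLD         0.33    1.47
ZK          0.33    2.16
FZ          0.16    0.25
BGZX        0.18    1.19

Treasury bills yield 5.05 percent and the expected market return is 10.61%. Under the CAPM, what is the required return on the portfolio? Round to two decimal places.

β_P = Σ w_i β_i = 0.33×1.47 + 0.33×2.16 + 0.16×0.25 + 0.18×1.19 = 1.4521
MRP = 10.61% − 5.05% = 5.56%
E(R_P) = R_f + β_P × MRP = 5.05% + 1.4521 × 5.56% = 13.12%

13.12%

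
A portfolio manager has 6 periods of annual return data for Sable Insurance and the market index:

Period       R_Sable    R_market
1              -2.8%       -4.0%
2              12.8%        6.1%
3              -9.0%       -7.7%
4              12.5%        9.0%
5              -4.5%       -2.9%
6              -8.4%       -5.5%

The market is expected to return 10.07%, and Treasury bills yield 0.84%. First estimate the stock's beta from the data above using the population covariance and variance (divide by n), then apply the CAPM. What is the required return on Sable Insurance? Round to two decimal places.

Mean R_i = (-2.8 + 12.8 − 9.0 + 12.5 − 4.5 − 8.4) / 6 = 0.1000%
Mean R_m = (-4.0 + 6.1 − 7.7 + 9.0 − 2.9 − 5.5) / 6 = -0.8333%
Σ(R_i − R̄_i)(R_m − R̄_m) = 330.8300  ⇒  Cov = 330.8300 / 6 = 55.1383
Σ(R_m − R̄_m)² = 227.9933  ⇒  Var(R_m) = 227.9933 / 6 = 37.9989
β = Cov / Var(R_m) = 55.1383 / 37.9989 = 1.4510
MRP = 10.07% − 0.84% = 9.23%
E(R) = R_f + β × MRP = 0.84% + 1.4510 × 9.23% = 14.23%

14.23%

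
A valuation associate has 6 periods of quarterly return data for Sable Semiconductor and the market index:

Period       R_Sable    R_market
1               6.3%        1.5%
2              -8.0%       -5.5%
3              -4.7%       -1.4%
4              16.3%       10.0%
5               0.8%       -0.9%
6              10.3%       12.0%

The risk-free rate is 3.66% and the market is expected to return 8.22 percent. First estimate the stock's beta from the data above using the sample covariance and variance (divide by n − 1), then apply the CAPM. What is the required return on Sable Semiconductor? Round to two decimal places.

Mean R_i = (6.3 − 8.0 − 4.7 + 16.3 + 0.8 + 10.3) / 6 = 3.5000%
Mean R_m = (1.5 − 5.5 − 1.4 + 10.0 − 0.9 + 12.0) / 6 = 2.6167%
Σ(R_i − R̄_i)(R_m − R̄_m) = 290.9600  ⇒  Cov = 290.9600 / 5 = 58.1920
Σ(R_m − R̄_m)² = 238.1883  ⇒  Var(R_m) = 238.1883 / 5 = 47.6377
β = Cov / Var(R_m) = 58.1920 / 47.6377 = 1.2216
MRP = 8.22% − 3.66% = 4.56%
E(R) = R_f + β × MRP = 3.66% + 1.2216 × 4.56% = 9.23%

9.23%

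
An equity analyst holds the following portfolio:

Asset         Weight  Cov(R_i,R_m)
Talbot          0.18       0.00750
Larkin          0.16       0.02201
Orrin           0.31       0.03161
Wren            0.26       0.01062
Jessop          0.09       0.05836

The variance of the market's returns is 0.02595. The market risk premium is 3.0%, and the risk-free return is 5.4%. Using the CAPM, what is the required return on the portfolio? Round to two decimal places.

β_Talbot = 0.00750 / 0.02595 = 0.2890
β_Larkin = 0.02201 / 0.02595 = 0.8482
β_Orrin = 0.03161 / 0.02595 = 1.2181
β_Wren = 0.01062 / 0.02595 = 0.4092
β_Jessop = 0.05836 / 0.02595 = 2.2489
β_P = Σ w_i β_i = 0.18×0.2890 + 0.16×0.8482 + 0.31×1.2181 + 0.26×0.4092 + 0.09×2.2489 = 0.8741
E(R_P) = R_f + β_P × MRP = 5.4% + 0.8741 × 3.0% = 8.02%

8.02%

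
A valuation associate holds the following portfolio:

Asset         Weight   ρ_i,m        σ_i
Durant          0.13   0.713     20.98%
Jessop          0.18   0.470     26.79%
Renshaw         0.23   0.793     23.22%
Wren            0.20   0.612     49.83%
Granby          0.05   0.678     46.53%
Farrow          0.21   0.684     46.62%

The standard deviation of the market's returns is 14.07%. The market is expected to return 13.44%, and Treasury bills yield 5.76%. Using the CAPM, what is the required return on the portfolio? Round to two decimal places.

β_Durant = 0.713 × 20.98% / 14.07% = 1.0632
β_Jessop = 0.470 × 26.79% / 14.07% = 0.8949
β_Renshaw = 0.793 × 23.22% / 14.07% = 1.3087
β_Wren = 0.612 × 49.83% / 14.07% = 2.1674
β_Granby = 0.678 × 46.53% / 14.07% = 2.2422
β_Farrow = 0.684 × 46.62% / 14.07% = 2.2664
β_P = Σ w_i β_i = 0.13×1.0632 + 0.18×0.8949 + 0.23×1.3087 + 0.20×2.1674 + 0.05×2.2422 + 0.21×2.2664 = 1.6218
MRP = 13.44% − 5.76% = 7.68%
E(R_P) = R_f + β_P × MRP = 5.76% + 1.6218 × 7.68% = 18.22%

18.22%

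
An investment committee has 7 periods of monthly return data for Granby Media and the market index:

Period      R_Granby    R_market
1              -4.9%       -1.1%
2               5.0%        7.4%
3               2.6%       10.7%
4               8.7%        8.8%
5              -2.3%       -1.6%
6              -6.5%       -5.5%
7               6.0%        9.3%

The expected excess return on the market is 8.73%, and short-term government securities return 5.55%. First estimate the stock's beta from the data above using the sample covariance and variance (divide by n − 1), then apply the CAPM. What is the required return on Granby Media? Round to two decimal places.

12.65%

Mean R_i = (-4.9 + 5.0 + 2.6 + 8.7 − 2.3 − 6.5 + 6.0) / 7 = 1.2286%
Mean R_m = (-1.1 + 7.4 + 10.7 + 8.8 − 1.6 − 5.5 + 9.3) / 7 = 4.0000%
Σ(R_i − R̄_i)(R_m − R̄_m) = 207.6000  ⇒  Cov = 207.6000 / 6 = 34.6000
Σ(R_m − R̄_m)² = 255.2000  ⇒  Var(R_m) = 255.2000 / 6 = 42.5333
β = Cov / Var(R_m) = 34.6000 / 42.5333 = 0.8135
E(R) = R_f + β × MRP = 5.55% + 0.8135 × 8.73% = 12.65%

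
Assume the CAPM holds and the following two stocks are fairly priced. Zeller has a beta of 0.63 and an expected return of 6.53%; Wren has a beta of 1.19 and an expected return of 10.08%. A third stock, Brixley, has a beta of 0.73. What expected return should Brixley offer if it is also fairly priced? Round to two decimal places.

MRP (SML slope) = (10.08% − 6.53%) / (1.19 − 0.63) = 3.55% / 0.56 = 6.3393%
R_f (intercept) = 6.53% − 0.63 × 6.3393% = 2.5362%
E(R_Brixley) = R_f + β × MRP = 2.5362% + 0.73 × 6.3393% = 7.16%

7.16%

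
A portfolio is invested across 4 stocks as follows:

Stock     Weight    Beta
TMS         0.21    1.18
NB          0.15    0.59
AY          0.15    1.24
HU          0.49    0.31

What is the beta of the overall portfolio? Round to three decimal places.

β_P = Σ w_i β_i = 0.21×1.18 + 0.15×0.59 + 0.15×1.24 + 0.49×0.31 = 0.6742

0.674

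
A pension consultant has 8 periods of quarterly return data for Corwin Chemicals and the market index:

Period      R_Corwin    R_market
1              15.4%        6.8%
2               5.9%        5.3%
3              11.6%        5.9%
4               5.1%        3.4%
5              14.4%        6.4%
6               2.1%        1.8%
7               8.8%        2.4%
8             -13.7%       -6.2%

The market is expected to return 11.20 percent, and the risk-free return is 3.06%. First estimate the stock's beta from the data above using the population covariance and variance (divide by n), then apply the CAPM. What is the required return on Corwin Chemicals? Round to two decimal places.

20.12%

Mean R_i = (15.4 + 5.9 + 11.6 + 5.1 + 14.4 + 2.1 + 8.8 − 13.7) / 8 = 6.2000%
Mean R_m = (6.8 + 5.3 + 5.9 + 3.4 + 6.4 + 1.8 + 2.4 − 6.2) / 8 = 3.2250%
Σ(R_i − R̄_i)(R_m − R̄_m) = 263.8100  ⇒  Cov = 263.8100 / 8 = 32.9763
Σ(R_m − R̄_m)² = 125.8950  ⇒  Var(R_m) = 125.8950 / 8 = 15.7369
β = Cov / Var(R_m) = 32.9763 / 15.7369 = 2.0955
MRP = 11.20% − 3.06% = 8.14%
E(R) = R_f + β × MRP = 3.06% + 2.0955 × 8.14% = 20.12%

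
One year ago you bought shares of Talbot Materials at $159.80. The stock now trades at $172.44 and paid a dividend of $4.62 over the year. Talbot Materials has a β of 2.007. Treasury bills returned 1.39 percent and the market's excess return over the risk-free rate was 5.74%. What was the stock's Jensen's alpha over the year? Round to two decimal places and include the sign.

-2.11%

Realised HPR = (P1 + D1 − P0) / P0 = (172.44 + 4.62 − 159.80) / 159.80 = 17.26 / 159.80 = 10.8010%
CAPM required = R_f + β·MRP = 1.39% + 2.007 × 5.74% = 12.91018%
α = realised − required = 10.8010% − 12.91018% = -2.11%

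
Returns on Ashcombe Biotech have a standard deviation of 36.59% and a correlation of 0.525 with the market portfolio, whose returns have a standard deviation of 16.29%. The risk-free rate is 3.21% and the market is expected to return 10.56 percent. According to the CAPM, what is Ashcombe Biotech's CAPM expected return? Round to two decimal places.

11.88%

β = ρ × σ_i / σ_m = 0.525 × 36.59% / 16.29% = 1.1792
MRP = 10.56% − 3.21% = 7.35%
E(R) = 3.21% + 1.1792 × 7.35% = 11.88%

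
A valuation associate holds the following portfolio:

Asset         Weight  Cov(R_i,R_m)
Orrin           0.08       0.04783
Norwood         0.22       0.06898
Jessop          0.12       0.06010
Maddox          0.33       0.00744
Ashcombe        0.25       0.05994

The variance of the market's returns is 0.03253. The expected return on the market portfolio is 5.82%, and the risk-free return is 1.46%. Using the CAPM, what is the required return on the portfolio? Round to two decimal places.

7.31%

β_Orrin = 0.04783 / 0.03253 = 1.4703
β_Norwood = 0.06898 / 0.03253 = 2.1205
β_Jessop = 0.06010 / 0.03253 = 1.8475
β_Maddox = 0.00744 / 0.03253 = 0.2287
β_Ashcombe = 0.05994 / 0.03253 = 1.8426
β_P = Σ w_i β_i = 0.08×1.4703 + 0.22×2.1205 + 0.12×1.8475 + 0.33×0.2287 + 0.25×1.8426 = 1.3420
MRP = 5.82% − 1.46% = 4.36%
E(R_P) = R_f + β_P × MRP = 1.46% + 1.3420 × 4.36% = 7.31%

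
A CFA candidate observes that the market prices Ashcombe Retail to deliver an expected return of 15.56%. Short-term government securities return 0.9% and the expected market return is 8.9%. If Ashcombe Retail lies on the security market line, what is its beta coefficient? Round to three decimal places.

1.833

MRP = 8.9% − 0.9% = 8.00%
β = (E(R) − R_f) / MRP = (15.56% − 0.9%) / 8.0% = 14.66% / 8.0% = 1.833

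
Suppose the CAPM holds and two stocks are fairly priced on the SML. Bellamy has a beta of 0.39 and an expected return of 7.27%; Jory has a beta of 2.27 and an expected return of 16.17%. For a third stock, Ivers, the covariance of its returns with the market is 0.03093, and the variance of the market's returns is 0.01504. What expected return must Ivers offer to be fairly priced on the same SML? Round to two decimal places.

15.16%

MRP = (16.17% − 7.27%) / (2.27 − 0.39) = 4.7340%
R_f = 7.27% − 0.39 × 4.7340% = 5.4237%
β_Ivers = Cov / Var(R_m) = 0.03093 / 0.01504 = 2.0565
E(R_Ivers) = R_f + β × MRP = 5.4237% + 2.0565 × 4.7340% = 15.16%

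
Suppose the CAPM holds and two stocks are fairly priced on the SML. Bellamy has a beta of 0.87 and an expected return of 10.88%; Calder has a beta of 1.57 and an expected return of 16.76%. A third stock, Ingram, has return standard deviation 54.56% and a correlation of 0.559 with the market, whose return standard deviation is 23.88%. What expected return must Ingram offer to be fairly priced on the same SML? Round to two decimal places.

14.30%

MRP = (16.76% − 10.88%) / (1.57 − 0.87) = 8.4000%
R_f = 10.88% − 0.87 × 8.4000% = 3.5720%
β_Ingram = ρ·σ_i/σ_m = 0.559 × 54.56 / 23.88 = 1.2772
E(R_Ingram) = R_f + β × MRP = 3.5720% + 1.2772 × 8.4000% = 14.30%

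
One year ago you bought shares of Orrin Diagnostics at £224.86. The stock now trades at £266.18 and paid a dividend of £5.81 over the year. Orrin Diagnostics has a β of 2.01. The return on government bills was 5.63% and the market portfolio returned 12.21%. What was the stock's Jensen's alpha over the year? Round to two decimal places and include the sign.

+2.10%

Realised HPR = (P1 + D1 − P0) / P0 = (266.18 + 5.81 − 224.86) / 224.86 = 47.13 / 224.86 = 20.9597%
MRP = 12.21% − 5.63% = 6.58%
CAPM required = R_f + β·MRP = 5.63% + 2.01 × 6.58% = 18.8558%
α = realised − required = 20.9597% − 18.8558% = +2.10%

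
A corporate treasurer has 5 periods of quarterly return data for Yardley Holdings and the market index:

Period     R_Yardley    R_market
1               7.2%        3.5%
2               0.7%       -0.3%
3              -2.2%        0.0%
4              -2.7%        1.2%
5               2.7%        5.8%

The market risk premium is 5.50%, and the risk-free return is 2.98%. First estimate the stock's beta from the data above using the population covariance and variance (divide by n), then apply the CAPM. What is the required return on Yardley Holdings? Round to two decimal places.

Mean R_i = (7.2 + 0.7 − 2.2 − 2.7 + 2.7) / 5 = 1.1400%
Mean R_m = (3.5 − 0.3 + 0.0 + 1.2 + 5.8) / 5 = 2.0400%
Σ(R_i − R̄_i)(R_m − R̄_m) = 25.7820  ⇒  Cov = 25.7820 / 5 = 5.1564
Σ(R_m − R̄_m)² = 26.6120  ⇒  Var(R_m) = 26.6120 / 5 = 5.3224
β = Cov / Var(R_m) = 5.1564 / 5.3224 = 0.9688
E(R) = R_f + β × MRP = 2.98% + 0.9688 × 5.50% = 8.31%

8.31%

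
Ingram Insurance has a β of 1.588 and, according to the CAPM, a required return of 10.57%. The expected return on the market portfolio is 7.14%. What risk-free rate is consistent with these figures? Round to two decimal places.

E(R) = R_f + β(E(R_m) − R_f) = R_f(1 − β) + β·E(R_m)
10.57% = R_f × (1 − 1.588) + 1.588 × 7.14%
10.57% = R_f × -0.588 + 11.33832%
R_f = (10.57% − 11.33832%) / -0.588 = 1.31%

1.31%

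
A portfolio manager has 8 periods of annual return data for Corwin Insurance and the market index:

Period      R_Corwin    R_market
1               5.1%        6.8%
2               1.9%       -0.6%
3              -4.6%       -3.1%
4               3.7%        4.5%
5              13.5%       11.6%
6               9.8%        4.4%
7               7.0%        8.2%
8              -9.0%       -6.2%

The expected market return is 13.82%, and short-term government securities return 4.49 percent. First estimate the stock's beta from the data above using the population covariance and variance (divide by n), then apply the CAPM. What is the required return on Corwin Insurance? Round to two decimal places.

15.13%

Mean R_i = (5.1 + 1.9 − 4.6 + 3.7 + 13.5 + 9.8 + 7.0 − 9.0) / 8 = 3.4250%
Mean R_m = (6.8 − 0.6 − 3.1 + 4.5 + 11.6 + 4.4 + 8.2 − 6.2) / 8 = 3.2000%
Σ(R_i − R̄_i)(R_m − R̄_m) = 289.6900  ⇒  Cov = 289.6900 / 8 = 36.2113
Σ(R_m − R̄_m)² = 254.1400  ⇒  Var(R_m) = 254.1400 / 8 = 31.7675
β = Cov / Var(R_m) = 36.2113 / 31.7675 = 1.1399
MRP = 13.82% − 4.49% = 9.33%
E(R) = R_f + β × MRP = 4.49% + 1.1399 × 9.33% = 15.13%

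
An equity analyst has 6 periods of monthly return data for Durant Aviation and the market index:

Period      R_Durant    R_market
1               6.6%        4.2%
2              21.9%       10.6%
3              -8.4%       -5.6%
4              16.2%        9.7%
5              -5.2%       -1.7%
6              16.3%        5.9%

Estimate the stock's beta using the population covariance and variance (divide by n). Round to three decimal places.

1.893

Mean R_i = (6.6 + 21.9 − 8.4 + 16.2 − 5.2 + 16.3) / 6 = 7.9000%
Mean R_m = (4.2 + 10.6 − 5.6 + 9.7 − 1.7 + 5.9) / 6 = 3.8500%
Σ(R_i − R̄_i)(R_m − R̄_m) = 386.5600  ⇒  Cov = 386.5600 / 6 = 64.4267
Σ(R_m − R̄_m)² = 204.2150  ⇒  Var(R_m) = 204.2150 / 6 = 34.0358
β = Cov / Var(R_m) = 64.4267 / 34.0358 = 1.8929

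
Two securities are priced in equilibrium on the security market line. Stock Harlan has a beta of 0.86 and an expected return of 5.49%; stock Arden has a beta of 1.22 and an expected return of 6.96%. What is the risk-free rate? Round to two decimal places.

1.98%

Both satisfy E(R) = R_f + β·MRP, so the slope of the SML is
MRP = (6.96% − 5.49%) / (1.22 − 0.86) = 1.47% / 0.36 = 4.0833%
R_f = E(R_Harlan) − β_Harlan·MRP = 5.49% − 0.86 × 4.0833% = 1.9784%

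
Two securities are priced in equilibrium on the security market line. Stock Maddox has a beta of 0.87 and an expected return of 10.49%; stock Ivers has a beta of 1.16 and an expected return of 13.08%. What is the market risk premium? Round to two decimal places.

8.93%

Both satisfy E(R) = R_f + β·MRP, so the slope of the SML is
MRP = (13.08% − 10.49%) / (1.16 − 0.87) = 2.59% / 0.29 = 8.9310%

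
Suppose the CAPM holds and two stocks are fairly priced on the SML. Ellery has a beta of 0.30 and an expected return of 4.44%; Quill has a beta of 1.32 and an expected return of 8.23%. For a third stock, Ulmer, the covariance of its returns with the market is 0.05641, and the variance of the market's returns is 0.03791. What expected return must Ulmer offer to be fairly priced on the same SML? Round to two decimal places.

MRP = (8.23% − 4.44%) / (1.32 − 0.30) = 3.7157%
R_f = 4.44% − 0.30 × 3.7157% = 3.3253%
β_Ulmer = Cov / Var(R_m) = 0.05641 / 0.03791 = 1.4880
E(R_Ulmer) = R_f + β × MRP = 3.3253% + 1.4880 × 3.7157% = 8.85%

8.85%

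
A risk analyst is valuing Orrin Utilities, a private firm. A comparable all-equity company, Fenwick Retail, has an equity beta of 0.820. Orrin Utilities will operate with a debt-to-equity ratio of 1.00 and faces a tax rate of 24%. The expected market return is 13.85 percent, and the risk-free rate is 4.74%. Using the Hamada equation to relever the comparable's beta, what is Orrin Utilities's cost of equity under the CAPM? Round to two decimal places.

17.89%

β_L = β_U × [1 + (1 − t)(D/E)] = 0.820 × [1 + (1 − 0.24) × 1.00]
    = 0.820 × [1 + 0.76 × 1.00] = 0.820 × 1.7600 = 1.4432
MRP = 13.85% − 4.74% = 9.11%
E(R) = R_f + β_L × MRP = 4.74% + 1.4432 × 9.11% = 17.89%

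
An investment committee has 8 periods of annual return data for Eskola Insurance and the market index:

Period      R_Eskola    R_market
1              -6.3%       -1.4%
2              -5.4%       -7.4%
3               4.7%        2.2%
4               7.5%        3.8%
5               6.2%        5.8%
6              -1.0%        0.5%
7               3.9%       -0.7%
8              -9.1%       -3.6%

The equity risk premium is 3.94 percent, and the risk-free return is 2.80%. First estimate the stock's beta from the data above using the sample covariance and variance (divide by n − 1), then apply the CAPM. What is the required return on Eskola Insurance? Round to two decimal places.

Mean R_i = (-6.3 − 5.4 + 4.7 + 7.5 + 6.2 − 1.0 + 3.9 − 9.1) / 8 = 0.0625%
Mean R_m = (-1.4 − 7.4 + 2.2 + 3.8 + 5.8 + 0.5 − 0.7 − 3.6) / 8 = -0.1000%
Σ(R_i − R̄_i)(R_m − R̄_m) = 153.1600  ⇒  Cov = 153.1600 / 7 = 21.8800
Σ(R_m − R̄_m)² = 123.2600  ⇒  Var(R_m) = 123.2600 / 7 = 17.6086
β = Cov / Var(R_m) = 21.8800 / 17.6086 = 1.2426
E(R) = R_f + β × MRP = 2.80% + 1.2426 × 3.94% = 7.70%

7.70%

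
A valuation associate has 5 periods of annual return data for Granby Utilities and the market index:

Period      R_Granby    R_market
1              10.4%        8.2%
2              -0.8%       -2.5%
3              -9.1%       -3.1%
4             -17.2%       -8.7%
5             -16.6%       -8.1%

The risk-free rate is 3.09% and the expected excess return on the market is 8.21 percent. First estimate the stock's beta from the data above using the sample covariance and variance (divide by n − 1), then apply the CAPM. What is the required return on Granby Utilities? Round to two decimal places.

Mean R_i = (10.4 − 0.8 − 9.1 − 17.2 − 16.6) / 5 = -6.6600%
Mean R_m = (8.2 − 2.5 − 3.1 − 8.7 − 8.1) / 5 = -2.8400%
Σ(R_i − R̄_i)(R_m − R̄_m) = 305.0180  ⇒  Cov = 305.0180 / 4 = 76.2545
Σ(R_m − R̄_m)² = 184.0720  ⇒  Var(R_m) = 184.0720 / 4 = 46.0180
β = Cov / Var(R_m) = 76.2545 / 46.0180 = 1.6571
E(R) = R_f + β × MRP = 3.09% + 1.6571 × 8.21% = 16.69%

16.69%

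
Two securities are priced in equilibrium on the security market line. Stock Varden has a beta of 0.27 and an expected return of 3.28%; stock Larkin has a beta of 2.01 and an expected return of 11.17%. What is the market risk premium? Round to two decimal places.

4.53%

Both satisfy E(R) = R_f + β·MRP, so the slope of the SML is
MRP = (11.17% − 3.28%) / (2.01 − 0.27) = 7.89% / 1.74 = 4.5345%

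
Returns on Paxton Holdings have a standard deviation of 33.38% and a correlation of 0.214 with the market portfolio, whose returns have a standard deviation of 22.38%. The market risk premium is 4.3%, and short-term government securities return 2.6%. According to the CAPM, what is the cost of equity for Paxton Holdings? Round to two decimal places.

3.97%

β = ρ × σ_i / σ_m = 0.214 × 33.38% / 22.38% = 0.3192
E(R) = 2.6% + 0.3192 × 4.3% = 3.97%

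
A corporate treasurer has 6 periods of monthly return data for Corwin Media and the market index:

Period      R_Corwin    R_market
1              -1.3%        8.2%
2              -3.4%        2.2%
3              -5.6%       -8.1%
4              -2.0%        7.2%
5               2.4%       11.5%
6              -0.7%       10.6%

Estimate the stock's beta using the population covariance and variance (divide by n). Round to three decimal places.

0.332

Mean R_i = (-1.3 − 3.4 − 5.6 − 2.0 + 2.4 − 0.7) / 6 = -1.7667%
Mean R_m = (8.2 + 2.2 − 8.1 + 7.2 + 11.5 + 10.6) / 6 = 5.2667%
Σ(R_i − R̄_i)(R_m − R̄_m) = 88.8267  ⇒  Cov = 88.8267 / 6 = 14.8045
Σ(R_m − R̄_m)² = 267.7133  ⇒  Var(R_m) = 267.7133 / 6 = 44.6189
β = Cov / Var(R_m) = 14.8045 / 44.6189 = 0.3318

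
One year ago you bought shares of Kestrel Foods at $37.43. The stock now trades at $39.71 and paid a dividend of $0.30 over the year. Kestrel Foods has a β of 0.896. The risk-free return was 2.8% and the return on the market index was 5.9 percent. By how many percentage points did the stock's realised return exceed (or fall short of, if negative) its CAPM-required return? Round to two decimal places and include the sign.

+1.32%

Realised HPR = (P1 + D1 − P0) / P0 = (39.71 + 0.30 − 37.43) / 37.43 = 2.58 / 37.43 = 6.8929%
MRP = 5.9% − 2.8% = 3.10%
CAPM required = R_f + β·MRP = 2.8% + 0.896 × 3.1% = 5.5776%
α = realised − required = 6.8929% − 5.5776% = +1.32%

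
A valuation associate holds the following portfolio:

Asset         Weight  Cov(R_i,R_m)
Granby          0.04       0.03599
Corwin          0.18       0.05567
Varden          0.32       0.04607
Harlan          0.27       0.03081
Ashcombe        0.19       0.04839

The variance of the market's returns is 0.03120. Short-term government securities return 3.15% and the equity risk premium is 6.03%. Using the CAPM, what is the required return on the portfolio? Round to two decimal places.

β_Granby = 0.03599 / 0.03120 = 1.1535
β_Corwin = 0.05567 / 0.03120 = 1.7843
β_Varden = 0.04607 / 0.03120 = 1.4766
β_Harlan = 0.03081 / 0.03120 = 0.9875
β_Ashcombe = 0.04839 / 0.03120 = 1.5510
β_P = Σ w_i β_i = 0.04×1.1535 + 0.18×1.7843 + 0.32×1.4766 + 0.27×0.9875 + 0.19×1.5510 = 1.4011
E(R_P) = R_f + β_P × MRP = 3.15% + 1.4011 × 6.03% = 11.60%

11.60%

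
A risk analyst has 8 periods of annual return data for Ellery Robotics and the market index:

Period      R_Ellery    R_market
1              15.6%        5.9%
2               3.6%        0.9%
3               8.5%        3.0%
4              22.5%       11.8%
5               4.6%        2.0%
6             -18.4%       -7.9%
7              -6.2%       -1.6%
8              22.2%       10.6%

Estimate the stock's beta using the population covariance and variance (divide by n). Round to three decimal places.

2.161

Mean R_i = (15.6 + 3.6 + 8.5 + 22.5 + 4.6 − 18.4 − 6.2 + 22.2) / 8 = 6.5500%
Mean R_m = (5.9 + 0.9 + 3.0 + 11.8 + 2.0 − 7.9 − 1.6 + 10.6) / 8 = 3.0875%
Σ(R_i − R̄_i)(R_m − R̄_m) = 624.2950  ⇒  Cov = 624.2950 / 8 = 78.0369
Σ(R_m − R̄_m)² = 288.9288  ⇒  Var(R_m) = 288.9288 / 8 = 36.1161
β = Cov / Var(R_m) = 78.0369 / 36.1161 = 2.1607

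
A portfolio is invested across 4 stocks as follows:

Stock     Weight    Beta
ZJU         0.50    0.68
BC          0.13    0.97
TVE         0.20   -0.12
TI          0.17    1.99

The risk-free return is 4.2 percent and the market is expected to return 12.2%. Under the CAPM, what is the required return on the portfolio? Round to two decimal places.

10.44%

β_P = Σ w_i β_i = 0.50×0.68 + 0.13×0.97 + 0.20×-0.12 + 0.17×1.99 = 0.7804
MRP = 12.2% − 4.2% = 8.00%
E(R_P) = R_f + β_P × MRP = 4.2% + 0.7804 × 8.0% = 10.44%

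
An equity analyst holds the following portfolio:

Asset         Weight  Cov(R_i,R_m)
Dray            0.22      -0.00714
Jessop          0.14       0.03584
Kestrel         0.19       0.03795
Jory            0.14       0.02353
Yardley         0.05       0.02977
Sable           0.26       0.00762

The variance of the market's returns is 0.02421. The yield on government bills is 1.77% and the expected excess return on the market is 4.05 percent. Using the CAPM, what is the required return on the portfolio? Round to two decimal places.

β_Dray = -0.00714 / 0.02421 = -0.2949
β_Jessop = 0.03584 / 0.02421 = 1.4804
β_Kestrel = 0.03795 / 0.02421 = 1.5675
β_Jory = 0.02353 / 0.02421 = 0.9719
β_Yardley = 0.02977 / 0.02421 = 1.2297
β_Sable = 0.00762 / 0.02421 = 0.3147
β_P = Σ w_i β_i = 0.22×-0.2949 + 0.14×1.4804 + 0.19×1.5675 + 0.14×0.9719 + 0.05×1.2297 + 0.26×0.3147 = 0.7196
E(R_P) = R_f + β_P × MRP = 1.77% + 0.7196 × 4.05% = 4.68%

4.68%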